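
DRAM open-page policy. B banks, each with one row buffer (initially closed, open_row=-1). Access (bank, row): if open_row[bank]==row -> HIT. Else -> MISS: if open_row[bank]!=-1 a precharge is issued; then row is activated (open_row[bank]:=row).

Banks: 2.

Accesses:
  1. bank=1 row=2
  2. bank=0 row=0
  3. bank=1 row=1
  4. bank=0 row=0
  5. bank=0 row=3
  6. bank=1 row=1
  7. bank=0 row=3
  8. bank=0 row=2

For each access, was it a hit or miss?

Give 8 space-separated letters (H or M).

Acc 1: bank1 row2 -> MISS (open row2); precharges=0
Acc 2: bank0 row0 -> MISS (open row0); precharges=0
Acc 3: bank1 row1 -> MISS (open row1); precharges=1
Acc 4: bank0 row0 -> HIT
Acc 5: bank0 row3 -> MISS (open row3); precharges=2
Acc 6: bank1 row1 -> HIT
Acc 7: bank0 row3 -> HIT
Acc 8: bank0 row2 -> MISS (open row2); precharges=3

Answer: M M M H M H H M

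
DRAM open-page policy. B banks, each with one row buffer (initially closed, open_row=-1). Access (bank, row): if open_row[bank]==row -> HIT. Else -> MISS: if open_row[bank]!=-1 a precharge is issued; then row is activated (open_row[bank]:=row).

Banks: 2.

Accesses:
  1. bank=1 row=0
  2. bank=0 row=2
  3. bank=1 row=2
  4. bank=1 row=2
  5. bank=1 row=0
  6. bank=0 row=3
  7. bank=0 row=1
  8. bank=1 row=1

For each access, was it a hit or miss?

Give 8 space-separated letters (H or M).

Answer: M M M H M M M M

Derivation:
Acc 1: bank1 row0 -> MISS (open row0); precharges=0
Acc 2: bank0 row2 -> MISS (open row2); precharges=0
Acc 3: bank1 row2 -> MISS (open row2); precharges=1
Acc 4: bank1 row2 -> HIT
Acc 5: bank1 row0 -> MISS (open row0); precharges=2
Acc 6: bank0 row3 -> MISS (open row3); precharges=3
Acc 7: bank0 row1 -> MISS (open row1); precharges=4
Acc 8: bank1 row1 -> MISS (open row1); precharges=5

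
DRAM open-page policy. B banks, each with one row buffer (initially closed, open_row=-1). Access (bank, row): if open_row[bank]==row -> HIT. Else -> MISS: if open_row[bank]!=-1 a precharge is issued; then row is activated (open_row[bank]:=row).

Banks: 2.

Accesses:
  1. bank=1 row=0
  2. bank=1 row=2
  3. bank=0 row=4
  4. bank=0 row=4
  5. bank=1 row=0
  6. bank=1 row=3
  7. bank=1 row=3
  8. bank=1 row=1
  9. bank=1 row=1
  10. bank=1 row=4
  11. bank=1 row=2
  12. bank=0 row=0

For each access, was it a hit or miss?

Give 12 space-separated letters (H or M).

Acc 1: bank1 row0 -> MISS (open row0); precharges=0
Acc 2: bank1 row2 -> MISS (open row2); precharges=1
Acc 3: bank0 row4 -> MISS (open row4); precharges=1
Acc 4: bank0 row4 -> HIT
Acc 5: bank1 row0 -> MISS (open row0); precharges=2
Acc 6: bank1 row3 -> MISS (open row3); precharges=3
Acc 7: bank1 row3 -> HIT
Acc 8: bank1 row1 -> MISS (open row1); precharges=4
Acc 9: bank1 row1 -> HIT
Acc 10: bank1 row4 -> MISS (open row4); precharges=5
Acc 11: bank1 row2 -> MISS (open row2); precharges=6
Acc 12: bank0 row0 -> MISS (open row0); precharges=7

Answer: M M M H M M H M H M M M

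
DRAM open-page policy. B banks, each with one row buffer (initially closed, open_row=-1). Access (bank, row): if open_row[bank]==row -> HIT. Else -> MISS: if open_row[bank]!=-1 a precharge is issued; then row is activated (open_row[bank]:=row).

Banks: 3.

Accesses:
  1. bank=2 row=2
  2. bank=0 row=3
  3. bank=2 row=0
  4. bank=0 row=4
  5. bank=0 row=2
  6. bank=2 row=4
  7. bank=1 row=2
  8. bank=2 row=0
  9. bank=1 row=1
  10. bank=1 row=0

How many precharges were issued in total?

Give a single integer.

Acc 1: bank2 row2 -> MISS (open row2); precharges=0
Acc 2: bank0 row3 -> MISS (open row3); precharges=0
Acc 3: bank2 row0 -> MISS (open row0); precharges=1
Acc 4: bank0 row4 -> MISS (open row4); precharges=2
Acc 5: bank0 row2 -> MISS (open row2); precharges=3
Acc 6: bank2 row4 -> MISS (open row4); precharges=4
Acc 7: bank1 row2 -> MISS (open row2); precharges=4
Acc 8: bank2 row0 -> MISS (open row0); precharges=5
Acc 9: bank1 row1 -> MISS (open row1); precharges=6
Acc 10: bank1 row0 -> MISS (open row0); precharges=7

Answer: 7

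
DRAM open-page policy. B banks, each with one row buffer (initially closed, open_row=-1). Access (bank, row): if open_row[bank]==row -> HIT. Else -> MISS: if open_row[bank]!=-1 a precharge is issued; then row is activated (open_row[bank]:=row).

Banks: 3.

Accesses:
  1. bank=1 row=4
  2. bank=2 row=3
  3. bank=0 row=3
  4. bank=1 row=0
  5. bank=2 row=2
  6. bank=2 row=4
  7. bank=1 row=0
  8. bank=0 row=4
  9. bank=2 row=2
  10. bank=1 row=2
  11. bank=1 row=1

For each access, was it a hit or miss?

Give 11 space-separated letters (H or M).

Answer: M M M M M M H M M M M

Derivation:
Acc 1: bank1 row4 -> MISS (open row4); precharges=0
Acc 2: bank2 row3 -> MISS (open row3); precharges=0
Acc 3: bank0 row3 -> MISS (open row3); precharges=0
Acc 4: bank1 row0 -> MISS (open row0); precharges=1
Acc 5: bank2 row2 -> MISS (open row2); precharges=2
Acc 6: bank2 row4 -> MISS (open row4); precharges=3
Acc 7: bank1 row0 -> HIT
Acc 8: bank0 row4 -> MISS (open row4); precharges=4
Acc 9: bank2 row2 -> MISS (open row2); precharges=5
Acc 10: bank1 row2 -> MISS (open row2); precharges=6
Acc 11: bank1 row1 -> MISS (open row1); precharges=7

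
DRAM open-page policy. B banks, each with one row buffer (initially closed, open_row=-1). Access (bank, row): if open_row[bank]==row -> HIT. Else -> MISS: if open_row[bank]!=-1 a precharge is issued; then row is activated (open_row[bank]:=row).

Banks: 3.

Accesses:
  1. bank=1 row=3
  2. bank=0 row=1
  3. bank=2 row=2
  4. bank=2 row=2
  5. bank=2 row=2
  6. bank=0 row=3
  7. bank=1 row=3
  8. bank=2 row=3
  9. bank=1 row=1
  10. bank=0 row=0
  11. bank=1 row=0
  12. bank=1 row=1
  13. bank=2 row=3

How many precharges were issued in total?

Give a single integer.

Acc 1: bank1 row3 -> MISS (open row3); precharges=0
Acc 2: bank0 row1 -> MISS (open row1); precharges=0
Acc 3: bank2 row2 -> MISS (open row2); precharges=0
Acc 4: bank2 row2 -> HIT
Acc 5: bank2 row2 -> HIT
Acc 6: bank0 row3 -> MISS (open row3); precharges=1
Acc 7: bank1 row3 -> HIT
Acc 8: bank2 row3 -> MISS (open row3); precharges=2
Acc 9: bank1 row1 -> MISS (open row1); precharges=3
Acc 10: bank0 row0 -> MISS (open row0); precharges=4
Acc 11: bank1 row0 -> MISS (open row0); precharges=5
Acc 12: bank1 row1 -> MISS (open row1); precharges=6
Acc 13: bank2 row3 -> HIT

Answer: 6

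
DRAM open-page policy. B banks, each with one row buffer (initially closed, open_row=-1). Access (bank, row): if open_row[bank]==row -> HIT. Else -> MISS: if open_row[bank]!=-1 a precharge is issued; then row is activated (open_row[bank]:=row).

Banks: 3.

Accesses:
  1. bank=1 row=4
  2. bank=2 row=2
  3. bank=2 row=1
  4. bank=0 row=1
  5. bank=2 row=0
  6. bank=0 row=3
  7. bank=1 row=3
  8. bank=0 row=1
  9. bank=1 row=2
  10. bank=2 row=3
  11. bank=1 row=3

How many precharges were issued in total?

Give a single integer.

Answer: 8

Derivation:
Acc 1: bank1 row4 -> MISS (open row4); precharges=0
Acc 2: bank2 row2 -> MISS (open row2); precharges=0
Acc 3: bank2 row1 -> MISS (open row1); precharges=1
Acc 4: bank0 row1 -> MISS (open row1); precharges=1
Acc 5: bank2 row0 -> MISS (open row0); precharges=2
Acc 6: bank0 row3 -> MISS (open row3); precharges=3
Acc 7: bank1 row3 -> MISS (open row3); precharges=4
Acc 8: bank0 row1 -> MISS (open row1); precharges=5
Acc 9: bank1 row2 -> MISS (open row2); precharges=6
Acc 10: bank2 row3 -> MISS (open row3); precharges=7
Acc 11: bank1 row3 -> MISS (open row3); precharges=8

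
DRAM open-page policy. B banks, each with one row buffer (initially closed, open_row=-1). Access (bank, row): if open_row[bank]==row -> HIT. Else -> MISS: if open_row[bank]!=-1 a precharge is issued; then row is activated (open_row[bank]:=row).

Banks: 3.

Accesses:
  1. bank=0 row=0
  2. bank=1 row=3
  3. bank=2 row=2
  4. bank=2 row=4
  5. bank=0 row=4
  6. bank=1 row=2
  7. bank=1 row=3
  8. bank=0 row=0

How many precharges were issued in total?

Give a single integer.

Answer: 5

Derivation:
Acc 1: bank0 row0 -> MISS (open row0); precharges=0
Acc 2: bank1 row3 -> MISS (open row3); precharges=0
Acc 3: bank2 row2 -> MISS (open row2); precharges=0
Acc 4: bank2 row4 -> MISS (open row4); precharges=1
Acc 5: bank0 row4 -> MISS (open row4); precharges=2
Acc 6: bank1 row2 -> MISS (open row2); precharges=3
Acc 7: bank1 row3 -> MISS (open row3); precharges=4
Acc 8: bank0 row0 -> MISS (open row0); precharges=5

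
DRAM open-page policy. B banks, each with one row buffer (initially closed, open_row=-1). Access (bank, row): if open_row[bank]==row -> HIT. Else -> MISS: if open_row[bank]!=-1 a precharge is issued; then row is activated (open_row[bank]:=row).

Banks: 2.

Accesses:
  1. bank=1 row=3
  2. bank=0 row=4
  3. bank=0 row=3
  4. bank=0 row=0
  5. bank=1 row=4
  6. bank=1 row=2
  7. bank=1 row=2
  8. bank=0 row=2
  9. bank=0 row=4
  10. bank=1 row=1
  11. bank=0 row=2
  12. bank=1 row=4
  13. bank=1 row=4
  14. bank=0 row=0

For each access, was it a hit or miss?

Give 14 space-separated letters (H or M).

Answer: M M M M M M H M M M M M H M

Derivation:
Acc 1: bank1 row3 -> MISS (open row3); precharges=0
Acc 2: bank0 row4 -> MISS (open row4); precharges=0
Acc 3: bank0 row3 -> MISS (open row3); precharges=1
Acc 4: bank0 row0 -> MISS (open row0); precharges=2
Acc 5: bank1 row4 -> MISS (open row4); precharges=3
Acc 6: bank1 row2 -> MISS (open row2); precharges=4
Acc 7: bank1 row2 -> HIT
Acc 8: bank0 row2 -> MISS (open row2); precharges=5
Acc 9: bank0 row4 -> MISS (open row4); precharges=6
Acc 10: bank1 row1 -> MISS (open row1); precharges=7
Acc 11: bank0 row2 -> MISS (open row2); precharges=8
Acc 12: bank1 row4 -> MISS (open row4); precharges=9
Acc 13: bank1 row4 -> HIT
Acc 14: bank0 row0 -> MISS (open row0); precharges=10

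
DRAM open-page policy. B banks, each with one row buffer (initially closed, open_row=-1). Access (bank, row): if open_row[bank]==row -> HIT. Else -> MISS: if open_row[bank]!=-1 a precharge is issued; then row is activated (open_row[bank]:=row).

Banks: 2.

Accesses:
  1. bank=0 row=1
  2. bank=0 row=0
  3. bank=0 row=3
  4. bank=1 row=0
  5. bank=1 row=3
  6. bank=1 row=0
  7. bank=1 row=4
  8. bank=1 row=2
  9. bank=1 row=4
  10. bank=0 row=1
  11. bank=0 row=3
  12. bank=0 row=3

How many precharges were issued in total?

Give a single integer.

Acc 1: bank0 row1 -> MISS (open row1); precharges=0
Acc 2: bank0 row0 -> MISS (open row0); precharges=1
Acc 3: bank0 row3 -> MISS (open row3); precharges=2
Acc 4: bank1 row0 -> MISS (open row0); precharges=2
Acc 5: bank1 row3 -> MISS (open row3); precharges=3
Acc 6: bank1 row0 -> MISS (open row0); precharges=4
Acc 7: bank1 row4 -> MISS (open row4); precharges=5
Acc 8: bank1 row2 -> MISS (open row2); precharges=6
Acc 9: bank1 row4 -> MISS (open row4); precharges=7
Acc 10: bank0 row1 -> MISS (open row1); precharges=8
Acc 11: bank0 row3 -> MISS (open row3); precharges=9
Acc 12: bank0 row3 -> HIT

Answer: 9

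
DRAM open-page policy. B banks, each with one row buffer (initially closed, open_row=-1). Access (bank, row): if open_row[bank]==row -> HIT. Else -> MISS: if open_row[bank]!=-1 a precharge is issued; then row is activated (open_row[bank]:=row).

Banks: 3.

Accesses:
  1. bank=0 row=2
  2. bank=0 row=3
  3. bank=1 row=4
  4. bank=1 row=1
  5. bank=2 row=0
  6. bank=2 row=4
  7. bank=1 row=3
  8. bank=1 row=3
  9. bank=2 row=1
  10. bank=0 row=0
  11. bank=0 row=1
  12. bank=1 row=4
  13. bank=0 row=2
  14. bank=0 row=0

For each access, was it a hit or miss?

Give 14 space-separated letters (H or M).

Answer: M M M M M M M H M M M M M M

Derivation:
Acc 1: bank0 row2 -> MISS (open row2); precharges=0
Acc 2: bank0 row3 -> MISS (open row3); precharges=1
Acc 3: bank1 row4 -> MISS (open row4); precharges=1
Acc 4: bank1 row1 -> MISS (open row1); precharges=2
Acc 5: bank2 row0 -> MISS (open row0); precharges=2
Acc 6: bank2 row4 -> MISS (open row4); precharges=3
Acc 7: bank1 row3 -> MISS (open row3); precharges=4
Acc 8: bank1 row3 -> HIT
Acc 9: bank2 row1 -> MISS (open row1); precharges=5
Acc 10: bank0 row0 -> MISS (open row0); precharges=6
Acc 11: bank0 row1 -> MISS (open row1); precharges=7
Acc 12: bank1 row4 -> MISS (open row4); precharges=8
Acc 13: bank0 row2 -> MISS (open row2); precharges=9
Acc 14: bank0 row0 -> MISS (open row0); precharges=10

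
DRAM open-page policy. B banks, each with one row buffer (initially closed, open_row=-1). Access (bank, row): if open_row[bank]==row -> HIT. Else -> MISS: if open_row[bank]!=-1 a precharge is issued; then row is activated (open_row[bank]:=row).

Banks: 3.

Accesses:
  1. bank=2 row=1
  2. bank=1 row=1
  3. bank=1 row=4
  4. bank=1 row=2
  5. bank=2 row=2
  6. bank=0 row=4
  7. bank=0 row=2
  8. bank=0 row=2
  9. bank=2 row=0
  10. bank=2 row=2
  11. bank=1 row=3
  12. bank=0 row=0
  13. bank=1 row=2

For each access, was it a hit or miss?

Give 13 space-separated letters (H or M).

Answer: M M M M M M M H M M M M M

Derivation:
Acc 1: bank2 row1 -> MISS (open row1); precharges=0
Acc 2: bank1 row1 -> MISS (open row1); precharges=0
Acc 3: bank1 row4 -> MISS (open row4); precharges=1
Acc 4: bank1 row2 -> MISS (open row2); precharges=2
Acc 5: bank2 row2 -> MISS (open row2); precharges=3
Acc 6: bank0 row4 -> MISS (open row4); precharges=3
Acc 7: bank0 row2 -> MISS (open row2); precharges=4
Acc 8: bank0 row2 -> HIT
Acc 9: bank2 row0 -> MISS (open row0); precharges=5
Acc 10: bank2 row2 -> MISS (open row2); precharges=6
Acc 11: bank1 row3 -> MISS (open row3); precharges=7
Acc 12: bank0 row0 -> MISS (open row0); precharges=8
Acc 13: bank1 row2 -> MISS (open row2); precharges=9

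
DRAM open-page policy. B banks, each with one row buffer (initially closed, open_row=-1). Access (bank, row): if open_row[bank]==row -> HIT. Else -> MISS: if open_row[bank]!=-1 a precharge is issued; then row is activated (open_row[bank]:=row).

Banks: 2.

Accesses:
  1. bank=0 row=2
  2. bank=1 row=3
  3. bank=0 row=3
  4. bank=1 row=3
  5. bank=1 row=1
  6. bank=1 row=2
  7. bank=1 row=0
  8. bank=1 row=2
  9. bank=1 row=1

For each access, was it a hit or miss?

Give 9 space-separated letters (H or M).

Answer: M M M H M M M M M

Derivation:
Acc 1: bank0 row2 -> MISS (open row2); precharges=0
Acc 2: bank1 row3 -> MISS (open row3); precharges=0
Acc 3: bank0 row3 -> MISS (open row3); precharges=1
Acc 4: bank1 row3 -> HIT
Acc 5: bank1 row1 -> MISS (open row1); precharges=2
Acc 6: bank1 row2 -> MISS (open row2); precharges=3
Acc 7: bank1 row0 -> MISS (open row0); precharges=4
Acc 8: bank1 row2 -> MISS (open row2); precharges=5
Acc 9: bank1 row1 -> MISS (open row1); precharges=6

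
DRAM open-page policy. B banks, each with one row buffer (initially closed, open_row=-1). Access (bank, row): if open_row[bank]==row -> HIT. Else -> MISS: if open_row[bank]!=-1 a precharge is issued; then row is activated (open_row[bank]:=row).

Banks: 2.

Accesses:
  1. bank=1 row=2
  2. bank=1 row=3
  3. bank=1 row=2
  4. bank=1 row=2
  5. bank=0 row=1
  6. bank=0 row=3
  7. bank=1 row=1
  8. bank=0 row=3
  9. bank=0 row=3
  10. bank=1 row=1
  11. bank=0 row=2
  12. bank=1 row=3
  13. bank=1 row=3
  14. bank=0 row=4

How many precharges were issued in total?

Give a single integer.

Answer: 7

Derivation:
Acc 1: bank1 row2 -> MISS (open row2); precharges=0
Acc 2: bank1 row3 -> MISS (open row3); precharges=1
Acc 3: bank1 row2 -> MISS (open row2); precharges=2
Acc 4: bank1 row2 -> HIT
Acc 5: bank0 row1 -> MISS (open row1); precharges=2
Acc 6: bank0 row3 -> MISS (open row3); precharges=3
Acc 7: bank1 row1 -> MISS (open row1); precharges=4
Acc 8: bank0 row3 -> HIT
Acc 9: bank0 row3 -> HIT
Acc 10: bank1 row1 -> HIT
Acc 11: bank0 row2 -> MISS (open row2); precharges=5
Acc 12: bank1 row3 -> MISS (open row3); precharges=6
Acc 13: bank1 row3 -> HIT
Acc 14: bank0 row4 -> MISS (open row4); precharges=7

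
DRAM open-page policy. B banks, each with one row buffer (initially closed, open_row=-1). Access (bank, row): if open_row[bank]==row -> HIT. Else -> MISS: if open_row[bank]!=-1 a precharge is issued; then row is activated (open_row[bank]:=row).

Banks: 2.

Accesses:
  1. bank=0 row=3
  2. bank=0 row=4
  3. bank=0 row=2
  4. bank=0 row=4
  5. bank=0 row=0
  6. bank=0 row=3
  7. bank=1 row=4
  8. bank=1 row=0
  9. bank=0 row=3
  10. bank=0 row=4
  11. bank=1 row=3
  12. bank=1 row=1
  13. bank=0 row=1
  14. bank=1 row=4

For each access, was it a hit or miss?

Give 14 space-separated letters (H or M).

Answer: M M M M M M M M H M M M M M

Derivation:
Acc 1: bank0 row3 -> MISS (open row3); precharges=0
Acc 2: bank0 row4 -> MISS (open row4); precharges=1
Acc 3: bank0 row2 -> MISS (open row2); precharges=2
Acc 4: bank0 row4 -> MISS (open row4); precharges=3
Acc 5: bank0 row0 -> MISS (open row0); precharges=4
Acc 6: bank0 row3 -> MISS (open row3); precharges=5
Acc 7: bank1 row4 -> MISS (open row4); precharges=5
Acc 8: bank1 row0 -> MISS (open row0); precharges=6
Acc 9: bank0 row3 -> HIT
Acc 10: bank0 row4 -> MISS (open row4); precharges=7
Acc 11: bank1 row3 -> MISS (open row3); precharges=8
Acc 12: bank1 row1 -> MISS (open row1); precharges=9
Acc 13: bank0 row1 -> MISS (open row1); precharges=10
Acc 14: bank1 row4 -> MISS (open row4); precharges=11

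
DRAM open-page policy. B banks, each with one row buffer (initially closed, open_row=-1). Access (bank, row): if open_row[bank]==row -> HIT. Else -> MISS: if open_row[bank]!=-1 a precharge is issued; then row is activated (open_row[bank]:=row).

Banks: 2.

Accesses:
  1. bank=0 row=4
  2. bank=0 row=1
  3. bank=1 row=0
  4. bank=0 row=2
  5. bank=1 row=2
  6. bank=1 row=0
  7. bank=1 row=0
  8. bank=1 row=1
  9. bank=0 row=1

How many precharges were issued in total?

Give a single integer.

Acc 1: bank0 row4 -> MISS (open row4); precharges=0
Acc 2: bank0 row1 -> MISS (open row1); precharges=1
Acc 3: bank1 row0 -> MISS (open row0); precharges=1
Acc 4: bank0 row2 -> MISS (open row2); precharges=2
Acc 5: bank1 row2 -> MISS (open row2); precharges=3
Acc 6: bank1 row0 -> MISS (open row0); precharges=4
Acc 7: bank1 row0 -> HIT
Acc 8: bank1 row1 -> MISS (open row1); precharges=5
Acc 9: bank0 row1 -> MISS (open row1); precharges=6

Answer: 6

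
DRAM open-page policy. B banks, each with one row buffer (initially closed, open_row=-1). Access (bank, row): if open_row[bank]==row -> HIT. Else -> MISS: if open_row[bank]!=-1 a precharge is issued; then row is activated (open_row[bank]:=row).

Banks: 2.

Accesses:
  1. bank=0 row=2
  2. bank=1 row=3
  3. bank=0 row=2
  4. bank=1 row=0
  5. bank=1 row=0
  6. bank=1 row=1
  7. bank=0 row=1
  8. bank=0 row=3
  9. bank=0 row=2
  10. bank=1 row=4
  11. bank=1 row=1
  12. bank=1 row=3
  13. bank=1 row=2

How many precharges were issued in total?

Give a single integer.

Answer: 9

Derivation:
Acc 1: bank0 row2 -> MISS (open row2); precharges=0
Acc 2: bank1 row3 -> MISS (open row3); precharges=0
Acc 3: bank0 row2 -> HIT
Acc 4: bank1 row0 -> MISS (open row0); precharges=1
Acc 5: bank1 row0 -> HIT
Acc 6: bank1 row1 -> MISS (open row1); precharges=2
Acc 7: bank0 row1 -> MISS (open row1); precharges=3
Acc 8: bank0 row3 -> MISS (open row3); precharges=4
Acc 9: bank0 row2 -> MISS (open row2); precharges=5
Acc 10: bank1 row4 -> MISS (open row4); precharges=6
Acc 11: bank1 row1 -> MISS (open row1); precharges=7
Acc 12: bank1 row3 -> MISS (open row3); precharges=8
Acc 13: bank1 row2 -> MISS (open row2); precharges=9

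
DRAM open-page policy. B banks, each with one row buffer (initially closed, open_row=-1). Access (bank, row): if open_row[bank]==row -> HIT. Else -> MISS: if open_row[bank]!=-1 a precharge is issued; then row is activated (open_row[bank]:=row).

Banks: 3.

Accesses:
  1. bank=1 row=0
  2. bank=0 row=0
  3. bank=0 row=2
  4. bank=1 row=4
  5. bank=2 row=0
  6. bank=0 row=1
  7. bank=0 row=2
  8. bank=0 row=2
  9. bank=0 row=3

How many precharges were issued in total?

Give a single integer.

Acc 1: bank1 row0 -> MISS (open row0); precharges=0
Acc 2: bank0 row0 -> MISS (open row0); precharges=0
Acc 3: bank0 row2 -> MISS (open row2); precharges=1
Acc 4: bank1 row4 -> MISS (open row4); precharges=2
Acc 5: bank2 row0 -> MISS (open row0); precharges=2
Acc 6: bank0 row1 -> MISS (open row1); precharges=3
Acc 7: bank0 row2 -> MISS (open row2); precharges=4
Acc 8: bank0 row2 -> HIT
Acc 9: bank0 row3 -> MISS (open row3); precharges=5

Answer: 5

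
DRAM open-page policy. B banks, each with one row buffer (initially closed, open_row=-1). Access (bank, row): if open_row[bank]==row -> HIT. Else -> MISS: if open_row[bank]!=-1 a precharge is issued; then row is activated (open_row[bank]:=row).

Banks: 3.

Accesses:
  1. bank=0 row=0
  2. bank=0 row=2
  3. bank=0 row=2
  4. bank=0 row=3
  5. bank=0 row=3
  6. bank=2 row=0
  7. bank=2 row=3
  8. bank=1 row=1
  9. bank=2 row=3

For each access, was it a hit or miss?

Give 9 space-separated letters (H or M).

Acc 1: bank0 row0 -> MISS (open row0); precharges=0
Acc 2: bank0 row2 -> MISS (open row2); precharges=1
Acc 3: bank0 row2 -> HIT
Acc 4: bank0 row3 -> MISS (open row3); precharges=2
Acc 5: bank0 row3 -> HIT
Acc 6: bank2 row0 -> MISS (open row0); precharges=2
Acc 7: bank2 row3 -> MISS (open row3); precharges=3
Acc 8: bank1 row1 -> MISS (open row1); precharges=3
Acc 9: bank2 row3 -> HIT

Answer: M M H M H M M M H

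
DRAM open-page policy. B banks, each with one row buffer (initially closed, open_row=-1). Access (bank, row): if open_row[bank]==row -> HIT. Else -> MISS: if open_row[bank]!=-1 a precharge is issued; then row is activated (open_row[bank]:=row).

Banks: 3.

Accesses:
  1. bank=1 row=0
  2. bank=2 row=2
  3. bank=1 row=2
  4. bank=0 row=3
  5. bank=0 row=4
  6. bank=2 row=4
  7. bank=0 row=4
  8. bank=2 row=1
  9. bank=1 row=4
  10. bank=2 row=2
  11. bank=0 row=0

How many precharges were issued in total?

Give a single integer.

Answer: 7

Derivation:
Acc 1: bank1 row0 -> MISS (open row0); precharges=0
Acc 2: bank2 row2 -> MISS (open row2); precharges=0
Acc 3: bank1 row2 -> MISS (open row2); precharges=1
Acc 4: bank0 row3 -> MISS (open row3); precharges=1
Acc 5: bank0 row4 -> MISS (open row4); precharges=2
Acc 6: bank2 row4 -> MISS (open row4); precharges=3
Acc 7: bank0 row4 -> HIT
Acc 8: bank2 row1 -> MISS (open row1); precharges=4
Acc 9: bank1 row4 -> MISS (open row4); precharges=5
Acc 10: bank2 row2 -> MISS (open row2); precharges=6
Acc 11: bank0 row0 -> MISS (open row0); precharges=7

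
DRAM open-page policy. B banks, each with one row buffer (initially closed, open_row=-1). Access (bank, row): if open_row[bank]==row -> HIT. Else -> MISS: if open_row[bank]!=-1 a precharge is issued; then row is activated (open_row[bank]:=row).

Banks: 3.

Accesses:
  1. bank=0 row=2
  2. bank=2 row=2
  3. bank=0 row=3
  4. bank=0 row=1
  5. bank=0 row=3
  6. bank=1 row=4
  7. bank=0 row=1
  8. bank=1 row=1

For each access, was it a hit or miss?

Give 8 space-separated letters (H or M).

Acc 1: bank0 row2 -> MISS (open row2); precharges=0
Acc 2: bank2 row2 -> MISS (open row2); precharges=0
Acc 3: bank0 row3 -> MISS (open row3); precharges=1
Acc 4: bank0 row1 -> MISS (open row1); precharges=2
Acc 5: bank0 row3 -> MISS (open row3); precharges=3
Acc 6: bank1 row4 -> MISS (open row4); precharges=3
Acc 7: bank0 row1 -> MISS (open row1); precharges=4
Acc 8: bank1 row1 -> MISS (open row1); precharges=5

Answer: M M M M M M M M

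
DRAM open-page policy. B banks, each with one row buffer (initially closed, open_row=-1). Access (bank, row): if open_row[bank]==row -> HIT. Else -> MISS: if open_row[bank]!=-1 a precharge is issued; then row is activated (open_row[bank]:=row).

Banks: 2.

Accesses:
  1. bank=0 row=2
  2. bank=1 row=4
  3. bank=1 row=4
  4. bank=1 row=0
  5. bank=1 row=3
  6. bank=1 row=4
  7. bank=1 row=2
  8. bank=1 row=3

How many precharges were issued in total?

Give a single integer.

Acc 1: bank0 row2 -> MISS (open row2); precharges=0
Acc 2: bank1 row4 -> MISS (open row4); precharges=0
Acc 3: bank1 row4 -> HIT
Acc 4: bank1 row0 -> MISS (open row0); precharges=1
Acc 5: bank1 row3 -> MISS (open row3); precharges=2
Acc 6: bank1 row4 -> MISS (open row4); precharges=3
Acc 7: bank1 row2 -> MISS (open row2); precharges=4
Acc 8: bank1 row3 -> MISS (open row3); precharges=5

Answer: 5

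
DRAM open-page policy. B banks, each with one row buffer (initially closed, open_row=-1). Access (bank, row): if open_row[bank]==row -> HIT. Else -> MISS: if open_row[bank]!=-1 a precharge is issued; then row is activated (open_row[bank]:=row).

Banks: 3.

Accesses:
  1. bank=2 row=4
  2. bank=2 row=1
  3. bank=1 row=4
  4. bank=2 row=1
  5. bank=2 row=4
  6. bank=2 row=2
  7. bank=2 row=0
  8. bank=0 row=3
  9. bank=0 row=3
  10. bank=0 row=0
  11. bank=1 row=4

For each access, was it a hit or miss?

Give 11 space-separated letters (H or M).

Answer: M M M H M M M M H M H

Derivation:
Acc 1: bank2 row4 -> MISS (open row4); precharges=0
Acc 2: bank2 row1 -> MISS (open row1); precharges=1
Acc 3: bank1 row4 -> MISS (open row4); precharges=1
Acc 4: bank2 row1 -> HIT
Acc 5: bank2 row4 -> MISS (open row4); precharges=2
Acc 6: bank2 row2 -> MISS (open row2); precharges=3
Acc 7: bank2 row0 -> MISS (open row0); precharges=4
Acc 8: bank0 row3 -> MISS (open row3); precharges=4
Acc 9: bank0 row3 -> HIT
Acc 10: bank0 row0 -> MISS (open row0); precharges=5
Acc 11: bank1 row4 -> HIT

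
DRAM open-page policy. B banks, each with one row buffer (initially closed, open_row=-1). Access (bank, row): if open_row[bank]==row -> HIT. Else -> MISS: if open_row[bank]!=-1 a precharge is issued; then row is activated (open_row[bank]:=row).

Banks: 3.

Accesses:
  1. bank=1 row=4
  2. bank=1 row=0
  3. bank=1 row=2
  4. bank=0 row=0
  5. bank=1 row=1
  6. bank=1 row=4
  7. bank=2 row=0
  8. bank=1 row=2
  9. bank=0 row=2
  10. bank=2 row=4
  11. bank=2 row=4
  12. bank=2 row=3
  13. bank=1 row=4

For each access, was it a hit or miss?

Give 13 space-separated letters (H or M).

Answer: M M M M M M M M M M H M M

Derivation:
Acc 1: bank1 row4 -> MISS (open row4); precharges=0
Acc 2: bank1 row0 -> MISS (open row0); precharges=1
Acc 3: bank1 row2 -> MISS (open row2); precharges=2
Acc 4: bank0 row0 -> MISS (open row0); precharges=2
Acc 5: bank1 row1 -> MISS (open row1); precharges=3
Acc 6: bank1 row4 -> MISS (open row4); precharges=4
Acc 7: bank2 row0 -> MISS (open row0); precharges=4
Acc 8: bank1 row2 -> MISS (open row2); precharges=5
Acc 9: bank0 row2 -> MISS (open row2); precharges=6
Acc 10: bank2 row4 -> MISS (open row4); precharges=7
Acc 11: bank2 row4 -> HIT
Acc 12: bank2 row3 -> MISS (open row3); precharges=8
Acc 13: bank1 row4 -> MISS (open row4); precharges=9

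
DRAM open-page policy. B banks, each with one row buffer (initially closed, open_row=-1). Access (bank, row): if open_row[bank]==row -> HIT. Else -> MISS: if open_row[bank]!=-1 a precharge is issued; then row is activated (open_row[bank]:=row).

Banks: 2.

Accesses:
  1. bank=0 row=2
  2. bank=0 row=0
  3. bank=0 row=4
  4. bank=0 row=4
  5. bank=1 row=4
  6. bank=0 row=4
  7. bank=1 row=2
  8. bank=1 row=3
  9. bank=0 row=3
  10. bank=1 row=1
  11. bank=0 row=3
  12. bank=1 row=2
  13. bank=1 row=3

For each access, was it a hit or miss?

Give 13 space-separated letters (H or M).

Acc 1: bank0 row2 -> MISS (open row2); precharges=0
Acc 2: bank0 row0 -> MISS (open row0); precharges=1
Acc 3: bank0 row4 -> MISS (open row4); precharges=2
Acc 4: bank0 row4 -> HIT
Acc 5: bank1 row4 -> MISS (open row4); precharges=2
Acc 6: bank0 row4 -> HIT
Acc 7: bank1 row2 -> MISS (open row2); precharges=3
Acc 8: bank1 row3 -> MISS (open row3); precharges=4
Acc 9: bank0 row3 -> MISS (open row3); precharges=5
Acc 10: bank1 row1 -> MISS (open row1); precharges=6
Acc 11: bank0 row3 -> HIT
Acc 12: bank1 row2 -> MISS (open row2); precharges=7
Acc 13: bank1 row3 -> MISS (open row3); precharges=8

Answer: M M M H M H M M M M H M M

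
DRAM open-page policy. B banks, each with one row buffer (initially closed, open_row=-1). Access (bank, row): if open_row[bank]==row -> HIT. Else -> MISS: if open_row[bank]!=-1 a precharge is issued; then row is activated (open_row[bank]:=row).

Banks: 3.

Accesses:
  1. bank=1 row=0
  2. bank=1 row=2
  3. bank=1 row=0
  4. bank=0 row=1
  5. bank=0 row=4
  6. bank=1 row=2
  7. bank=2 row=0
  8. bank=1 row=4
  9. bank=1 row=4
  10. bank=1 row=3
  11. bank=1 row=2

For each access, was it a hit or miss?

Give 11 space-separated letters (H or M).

Answer: M M M M M M M M H M M

Derivation:
Acc 1: bank1 row0 -> MISS (open row0); precharges=0
Acc 2: bank1 row2 -> MISS (open row2); precharges=1
Acc 3: bank1 row0 -> MISS (open row0); precharges=2
Acc 4: bank0 row1 -> MISS (open row1); precharges=2
Acc 5: bank0 row4 -> MISS (open row4); precharges=3
Acc 6: bank1 row2 -> MISS (open row2); precharges=4
Acc 7: bank2 row0 -> MISS (open row0); precharges=4
Acc 8: bank1 row4 -> MISS (open row4); precharges=5
Acc 9: bank1 row4 -> HIT
Acc 10: bank1 row3 -> MISS (open row3); precharges=6
Acc 11: bank1 row2 -> MISS (open row2); precharges=7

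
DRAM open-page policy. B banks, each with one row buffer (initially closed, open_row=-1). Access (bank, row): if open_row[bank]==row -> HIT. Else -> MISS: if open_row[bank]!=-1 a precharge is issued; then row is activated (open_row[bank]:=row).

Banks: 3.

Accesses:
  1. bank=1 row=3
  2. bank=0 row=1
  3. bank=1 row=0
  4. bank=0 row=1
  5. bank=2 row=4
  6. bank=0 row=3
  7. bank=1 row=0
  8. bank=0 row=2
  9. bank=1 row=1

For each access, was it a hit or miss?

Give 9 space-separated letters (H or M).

Answer: M M M H M M H M M

Derivation:
Acc 1: bank1 row3 -> MISS (open row3); precharges=0
Acc 2: bank0 row1 -> MISS (open row1); precharges=0
Acc 3: bank1 row0 -> MISS (open row0); precharges=1
Acc 4: bank0 row1 -> HIT
Acc 5: bank2 row4 -> MISS (open row4); precharges=1
Acc 6: bank0 row3 -> MISS (open row3); precharges=2
Acc 7: bank1 row0 -> HIT
Acc 8: bank0 row2 -> MISS (open row2); precharges=3
Acc 9: bank1 row1 -> MISS (open row1); precharges=4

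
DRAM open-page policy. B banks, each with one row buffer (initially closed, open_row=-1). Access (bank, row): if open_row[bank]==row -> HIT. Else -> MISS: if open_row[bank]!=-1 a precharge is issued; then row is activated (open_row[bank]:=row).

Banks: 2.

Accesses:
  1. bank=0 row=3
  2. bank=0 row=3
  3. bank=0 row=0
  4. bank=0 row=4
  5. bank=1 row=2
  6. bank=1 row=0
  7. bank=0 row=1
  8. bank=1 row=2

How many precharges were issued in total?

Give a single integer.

Answer: 5

Derivation:
Acc 1: bank0 row3 -> MISS (open row3); precharges=0
Acc 2: bank0 row3 -> HIT
Acc 3: bank0 row0 -> MISS (open row0); precharges=1
Acc 4: bank0 row4 -> MISS (open row4); precharges=2
Acc 5: bank1 row2 -> MISS (open row2); precharges=2
Acc 6: bank1 row0 -> MISS (open row0); precharges=3
Acc 7: bank0 row1 -> MISS (open row1); precharges=4
Acc 8: bank1 row2 -> MISS (open row2); precharges=5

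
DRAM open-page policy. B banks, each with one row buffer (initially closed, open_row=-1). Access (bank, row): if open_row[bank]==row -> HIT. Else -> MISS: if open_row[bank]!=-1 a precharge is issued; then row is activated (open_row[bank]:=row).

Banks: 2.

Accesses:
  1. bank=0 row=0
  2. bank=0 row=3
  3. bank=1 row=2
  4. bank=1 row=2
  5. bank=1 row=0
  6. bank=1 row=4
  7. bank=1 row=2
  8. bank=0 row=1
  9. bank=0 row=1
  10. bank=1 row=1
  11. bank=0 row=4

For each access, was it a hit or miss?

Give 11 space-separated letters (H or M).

Answer: M M M H M M M M H M M

Derivation:
Acc 1: bank0 row0 -> MISS (open row0); precharges=0
Acc 2: bank0 row3 -> MISS (open row3); precharges=1
Acc 3: bank1 row2 -> MISS (open row2); precharges=1
Acc 4: bank1 row2 -> HIT
Acc 5: bank1 row0 -> MISS (open row0); precharges=2
Acc 6: bank1 row4 -> MISS (open row4); precharges=3
Acc 7: bank1 row2 -> MISS (open row2); precharges=4
Acc 8: bank0 row1 -> MISS (open row1); precharges=5
Acc 9: bank0 row1 -> HIT
Acc 10: bank1 row1 -> MISS (open row1); precharges=6
Acc 11: bank0 row4 -> MISS (open row4); precharges=7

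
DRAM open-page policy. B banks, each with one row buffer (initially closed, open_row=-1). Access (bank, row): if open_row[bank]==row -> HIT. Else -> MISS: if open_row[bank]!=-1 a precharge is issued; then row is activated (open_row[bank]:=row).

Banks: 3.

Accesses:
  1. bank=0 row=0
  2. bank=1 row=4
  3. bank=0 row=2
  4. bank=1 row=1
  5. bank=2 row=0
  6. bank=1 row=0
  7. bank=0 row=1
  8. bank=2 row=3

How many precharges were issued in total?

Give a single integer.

Acc 1: bank0 row0 -> MISS (open row0); precharges=0
Acc 2: bank1 row4 -> MISS (open row4); precharges=0
Acc 3: bank0 row2 -> MISS (open row2); precharges=1
Acc 4: bank1 row1 -> MISS (open row1); precharges=2
Acc 5: bank2 row0 -> MISS (open row0); precharges=2
Acc 6: bank1 row0 -> MISS (open row0); precharges=3
Acc 7: bank0 row1 -> MISS (open row1); precharges=4
Acc 8: bank2 row3 -> MISS (open row3); precharges=5

Answer: 5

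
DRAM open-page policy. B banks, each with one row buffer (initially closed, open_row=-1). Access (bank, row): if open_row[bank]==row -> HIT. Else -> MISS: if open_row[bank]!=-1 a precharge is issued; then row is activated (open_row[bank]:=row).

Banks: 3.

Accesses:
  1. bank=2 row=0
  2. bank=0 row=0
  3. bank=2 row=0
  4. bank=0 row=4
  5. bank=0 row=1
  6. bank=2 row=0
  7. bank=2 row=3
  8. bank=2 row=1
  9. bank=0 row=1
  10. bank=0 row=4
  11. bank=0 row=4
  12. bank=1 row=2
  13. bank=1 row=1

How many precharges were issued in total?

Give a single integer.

Acc 1: bank2 row0 -> MISS (open row0); precharges=0
Acc 2: bank0 row0 -> MISS (open row0); precharges=0
Acc 3: bank2 row0 -> HIT
Acc 4: bank0 row4 -> MISS (open row4); precharges=1
Acc 5: bank0 row1 -> MISS (open row1); precharges=2
Acc 6: bank2 row0 -> HIT
Acc 7: bank2 row3 -> MISS (open row3); precharges=3
Acc 8: bank2 row1 -> MISS (open row1); precharges=4
Acc 9: bank0 row1 -> HIT
Acc 10: bank0 row4 -> MISS (open row4); precharges=5
Acc 11: bank0 row4 -> HIT
Acc 12: bank1 row2 -> MISS (open row2); precharges=5
Acc 13: bank1 row1 -> MISS (open row1); precharges=6

Answer: 6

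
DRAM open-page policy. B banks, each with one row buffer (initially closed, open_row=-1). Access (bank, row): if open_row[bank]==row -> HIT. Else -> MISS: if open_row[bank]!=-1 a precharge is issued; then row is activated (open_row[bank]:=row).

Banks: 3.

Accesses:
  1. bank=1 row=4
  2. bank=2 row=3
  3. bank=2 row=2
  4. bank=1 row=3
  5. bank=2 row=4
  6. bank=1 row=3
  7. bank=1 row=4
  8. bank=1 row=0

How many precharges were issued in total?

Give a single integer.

Acc 1: bank1 row4 -> MISS (open row4); precharges=0
Acc 2: bank2 row3 -> MISS (open row3); precharges=0
Acc 3: bank2 row2 -> MISS (open row2); precharges=1
Acc 4: bank1 row3 -> MISS (open row3); precharges=2
Acc 5: bank2 row4 -> MISS (open row4); precharges=3
Acc 6: bank1 row3 -> HIT
Acc 7: bank1 row4 -> MISS (open row4); precharges=4
Acc 8: bank1 row0 -> MISS (open row0); precharges=5

Answer: 5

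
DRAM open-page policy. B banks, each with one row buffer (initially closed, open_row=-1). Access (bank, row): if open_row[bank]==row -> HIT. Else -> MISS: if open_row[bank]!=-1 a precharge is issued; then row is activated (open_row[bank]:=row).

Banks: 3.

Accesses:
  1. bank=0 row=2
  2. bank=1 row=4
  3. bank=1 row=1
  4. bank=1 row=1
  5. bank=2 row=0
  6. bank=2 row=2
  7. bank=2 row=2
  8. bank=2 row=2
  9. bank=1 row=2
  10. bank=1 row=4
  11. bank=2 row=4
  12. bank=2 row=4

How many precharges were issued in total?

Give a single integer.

Answer: 5

Derivation:
Acc 1: bank0 row2 -> MISS (open row2); precharges=0
Acc 2: bank1 row4 -> MISS (open row4); precharges=0
Acc 3: bank1 row1 -> MISS (open row1); precharges=1
Acc 4: bank1 row1 -> HIT
Acc 5: bank2 row0 -> MISS (open row0); precharges=1
Acc 6: bank2 row2 -> MISS (open row2); precharges=2
Acc 7: bank2 row2 -> HIT
Acc 8: bank2 row2 -> HIT
Acc 9: bank1 row2 -> MISS (open row2); precharges=3
Acc 10: bank1 row4 -> MISS (open row4); precharges=4
Acc 11: bank2 row4 -> MISS (open row4); precharges=5
Acc 12: bank2 row4 -> HIT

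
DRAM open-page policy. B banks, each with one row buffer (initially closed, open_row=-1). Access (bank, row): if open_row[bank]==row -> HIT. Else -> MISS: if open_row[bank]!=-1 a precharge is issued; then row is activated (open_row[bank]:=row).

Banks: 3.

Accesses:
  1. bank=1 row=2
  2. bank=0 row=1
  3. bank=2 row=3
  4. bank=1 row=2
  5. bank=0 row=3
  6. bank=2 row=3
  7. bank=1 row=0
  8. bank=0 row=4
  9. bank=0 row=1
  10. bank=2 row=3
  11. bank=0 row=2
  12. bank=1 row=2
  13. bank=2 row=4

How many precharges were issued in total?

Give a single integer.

Answer: 7

Derivation:
Acc 1: bank1 row2 -> MISS (open row2); precharges=0
Acc 2: bank0 row1 -> MISS (open row1); precharges=0
Acc 3: bank2 row3 -> MISS (open row3); precharges=0
Acc 4: bank1 row2 -> HIT
Acc 5: bank0 row3 -> MISS (open row3); precharges=1
Acc 6: bank2 row3 -> HIT
Acc 7: bank1 row0 -> MISS (open row0); precharges=2
Acc 8: bank0 row4 -> MISS (open row4); precharges=3
Acc 9: bank0 row1 -> MISS (open row1); precharges=4
Acc 10: bank2 row3 -> HIT
Acc 11: bank0 row2 -> MISS (open row2); precharges=5
Acc 12: bank1 row2 -> MISS (open row2); precharges=6
Acc 13: bank2 row4 -> MISS (open row4); precharges=7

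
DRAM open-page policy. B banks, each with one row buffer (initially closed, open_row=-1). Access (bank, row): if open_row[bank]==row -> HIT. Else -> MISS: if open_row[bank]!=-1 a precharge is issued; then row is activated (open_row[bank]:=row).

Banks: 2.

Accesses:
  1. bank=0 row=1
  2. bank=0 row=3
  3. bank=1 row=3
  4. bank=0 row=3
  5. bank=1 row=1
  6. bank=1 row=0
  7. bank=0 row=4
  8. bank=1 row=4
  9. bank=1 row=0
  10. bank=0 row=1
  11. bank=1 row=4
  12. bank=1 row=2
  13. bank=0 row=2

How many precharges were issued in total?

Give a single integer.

Acc 1: bank0 row1 -> MISS (open row1); precharges=0
Acc 2: bank0 row3 -> MISS (open row3); precharges=1
Acc 3: bank1 row3 -> MISS (open row3); precharges=1
Acc 4: bank0 row3 -> HIT
Acc 5: bank1 row1 -> MISS (open row1); precharges=2
Acc 6: bank1 row0 -> MISS (open row0); precharges=3
Acc 7: bank0 row4 -> MISS (open row4); precharges=4
Acc 8: bank1 row4 -> MISS (open row4); precharges=5
Acc 9: bank1 row0 -> MISS (open row0); precharges=6
Acc 10: bank0 row1 -> MISS (open row1); precharges=7
Acc 11: bank1 row4 -> MISS (open row4); precharges=8
Acc 12: bank1 row2 -> MISS (open row2); precharges=9
Acc 13: bank0 row2 -> MISS (open row2); precharges=10

Answer: 10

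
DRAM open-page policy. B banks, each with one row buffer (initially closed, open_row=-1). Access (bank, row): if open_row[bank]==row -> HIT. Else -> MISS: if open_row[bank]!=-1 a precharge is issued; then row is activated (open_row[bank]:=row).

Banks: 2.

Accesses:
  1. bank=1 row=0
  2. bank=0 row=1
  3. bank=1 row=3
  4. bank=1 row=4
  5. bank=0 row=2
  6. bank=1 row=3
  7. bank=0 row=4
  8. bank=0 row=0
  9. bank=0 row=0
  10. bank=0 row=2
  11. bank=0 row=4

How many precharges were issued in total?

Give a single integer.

Acc 1: bank1 row0 -> MISS (open row0); precharges=0
Acc 2: bank0 row1 -> MISS (open row1); precharges=0
Acc 3: bank1 row3 -> MISS (open row3); precharges=1
Acc 4: bank1 row4 -> MISS (open row4); precharges=2
Acc 5: bank0 row2 -> MISS (open row2); precharges=3
Acc 6: bank1 row3 -> MISS (open row3); precharges=4
Acc 7: bank0 row4 -> MISS (open row4); precharges=5
Acc 8: bank0 row0 -> MISS (open row0); precharges=6
Acc 9: bank0 row0 -> HIT
Acc 10: bank0 row2 -> MISS (open row2); precharges=7
Acc 11: bank0 row4 -> MISS (open row4); precharges=8

Answer: 8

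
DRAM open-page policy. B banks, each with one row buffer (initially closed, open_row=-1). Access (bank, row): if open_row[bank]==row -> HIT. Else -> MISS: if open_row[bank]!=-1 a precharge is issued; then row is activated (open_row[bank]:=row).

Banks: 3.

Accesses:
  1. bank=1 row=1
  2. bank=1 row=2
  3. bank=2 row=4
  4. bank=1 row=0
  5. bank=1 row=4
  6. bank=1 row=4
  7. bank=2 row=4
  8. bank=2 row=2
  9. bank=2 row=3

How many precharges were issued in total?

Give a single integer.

Answer: 5

Derivation:
Acc 1: bank1 row1 -> MISS (open row1); precharges=0
Acc 2: bank1 row2 -> MISS (open row2); precharges=1
Acc 3: bank2 row4 -> MISS (open row4); precharges=1
Acc 4: bank1 row0 -> MISS (open row0); precharges=2
Acc 5: bank1 row4 -> MISS (open row4); precharges=3
Acc 6: bank1 row4 -> HIT
Acc 7: bank2 row4 -> HIT
Acc 8: bank2 row2 -> MISS (open row2); precharges=4
Acc 9: bank2 row3 -> MISS (open row3); precharges=5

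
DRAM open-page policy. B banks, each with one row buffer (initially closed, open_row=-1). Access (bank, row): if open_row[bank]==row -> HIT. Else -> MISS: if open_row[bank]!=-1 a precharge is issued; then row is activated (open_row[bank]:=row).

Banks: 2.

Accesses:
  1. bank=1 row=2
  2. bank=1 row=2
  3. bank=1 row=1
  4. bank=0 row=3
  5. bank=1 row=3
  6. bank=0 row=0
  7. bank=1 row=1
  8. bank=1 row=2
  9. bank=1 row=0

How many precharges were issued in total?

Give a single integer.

Answer: 6

Derivation:
Acc 1: bank1 row2 -> MISS (open row2); precharges=0
Acc 2: bank1 row2 -> HIT
Acc 3: bank1 row1 -> MISS (open row1); precharges=1
Acc 4: bank0 row3 -> MISS (open row3); precharges=1
Acc 5: bank1 row3 -> MISS (open row3); precharges=2
Acc 6: bank0 row0 -> MISS (open row0); precharges=3
Acc 7: bank1 row1 -> MISS (open row1); precharges=4
Acc 8: bank1 row2 -> MISS (open row2); precharges=5
Acc 9: bank1 row0 -> MISS (open row0); precharges=6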